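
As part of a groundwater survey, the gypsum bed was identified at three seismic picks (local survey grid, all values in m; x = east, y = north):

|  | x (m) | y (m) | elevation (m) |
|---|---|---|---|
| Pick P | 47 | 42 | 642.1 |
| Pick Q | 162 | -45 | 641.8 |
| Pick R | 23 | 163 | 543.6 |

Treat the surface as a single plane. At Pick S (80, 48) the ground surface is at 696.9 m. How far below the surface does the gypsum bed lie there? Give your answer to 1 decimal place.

Two edge vectors: Pick P→Pick Q = (115, -87, -0.3), Pick P→Pick R = (-24, 121, -98.5).
Normal n = (Pick P→Pick Q) × (Pick P→Pick R) = (8605.8, 11334.7, 11827).
So ∂z/∂x = −n_x/n_z = −0.72764 and ∂z/∂y = −n_y/n_z = −0.95837.
Intercept c from Pick P: 642.1 + 34.20 + 40.25 = 716.55.
At (80, 48): z_contact = −58.21 − 46.00 + 716.55 = 612.34 m.
Depth below ground = 696.9 − 612.34 = 84.6 m.

84.6 m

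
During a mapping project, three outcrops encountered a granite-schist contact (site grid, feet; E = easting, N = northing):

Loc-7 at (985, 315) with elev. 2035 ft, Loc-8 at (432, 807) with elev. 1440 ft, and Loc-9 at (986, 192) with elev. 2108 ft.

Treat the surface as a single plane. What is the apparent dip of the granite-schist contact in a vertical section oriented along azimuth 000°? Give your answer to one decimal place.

Two edge vectors: Loc-7→Loc-8 = (-553, 492, -595), Loc-7→Loc-9 = (1, -123, 73).
Normal n = (Loc-7→Loc-8) × (Loc-7→Loc-9) = (-37269, 39774, 67527).
So ∂z/∂E = −n_x/n_z = 0.55191 and ∂z/∂N = −n_y/n_z = −0.58901.
Unit vector along 000° is (sin 0°, cos 0°) = (0.0000, 1.0000).
Slope in that direction = a·(0.0000) + b·(1.0000) = −0.58901.
Apparent dip = arctan|0.58901| = 30.5° (true dip is 38.9°, so apparent ≤ true as expected).

30.5°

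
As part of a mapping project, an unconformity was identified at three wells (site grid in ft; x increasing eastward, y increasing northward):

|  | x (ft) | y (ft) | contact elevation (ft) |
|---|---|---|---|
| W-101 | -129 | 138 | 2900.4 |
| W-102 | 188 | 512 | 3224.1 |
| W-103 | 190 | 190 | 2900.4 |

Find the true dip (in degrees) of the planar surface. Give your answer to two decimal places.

Let the plane be z = a·x + b·y + c.
W-102−W-101: 317a + 374b = 323.7;  W-103−W-101: 319a + 52b = 0.
Solving gives a = −0.16370, b = 1.00426.
Gradient magnitude |∇z| = √(a² + b²) = √(0.02680 + 1.00854) = 1.01752.
True dip = arctan(1.01752) = 45.50°, dipping toward S (azimuth ≈ 171°).

45.50°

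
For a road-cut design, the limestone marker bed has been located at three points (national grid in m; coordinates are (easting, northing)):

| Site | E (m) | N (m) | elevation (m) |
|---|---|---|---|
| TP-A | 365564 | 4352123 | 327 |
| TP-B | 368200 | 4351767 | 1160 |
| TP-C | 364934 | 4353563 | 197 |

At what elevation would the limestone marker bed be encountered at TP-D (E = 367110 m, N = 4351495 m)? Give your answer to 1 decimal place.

Let the plane be z = a·E + b·N + c.
TP-B−TP-A: 2636a − 356b = 833;  TP-C−TP-A: −630a + 1440b = −130.
Solving gives a = 0.322895317, b = 0.050988924.
Then c = 327 − a·365564 − b·4352123 = −339621.97.
At (367110, 4351495): z = 118538.1 + 221878.0 − 339621.97 = 794.2 m.

794.2 m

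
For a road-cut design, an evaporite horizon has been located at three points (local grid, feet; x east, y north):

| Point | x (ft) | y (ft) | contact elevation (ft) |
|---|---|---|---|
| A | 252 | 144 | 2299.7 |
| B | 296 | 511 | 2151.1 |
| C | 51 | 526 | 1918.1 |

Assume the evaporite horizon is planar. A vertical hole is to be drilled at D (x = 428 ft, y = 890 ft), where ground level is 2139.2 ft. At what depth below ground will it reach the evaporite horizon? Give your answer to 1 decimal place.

Two edge vectors: A→B = (44, 367, -148.6), A→C = (-201, 382, -381.6).
Normal n = (A→B) × (A→C) = (-83282, 46659, 90575).
So ∂z/∂x = −n_x/n_z = 0.91948 and ∂z/∂y = −n_y/n_z = −0.51514.
Intercept c from A: 2299.7 − 231.71 + 74.18 = 2142.17.
At (428, 890): z_contact = 393.54 − 458.48 + 2142.17 = 2077.23 ft.
Depth below ground = 2139.2 − 2077.23 = 62.0 ft.

62.0 ft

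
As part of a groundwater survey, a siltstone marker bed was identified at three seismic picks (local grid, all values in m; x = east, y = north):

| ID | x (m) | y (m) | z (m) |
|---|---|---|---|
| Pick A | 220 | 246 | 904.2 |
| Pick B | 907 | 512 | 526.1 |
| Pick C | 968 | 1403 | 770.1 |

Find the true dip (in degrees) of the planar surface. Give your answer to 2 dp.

36.74°

Let the plane be z = a·x + b·y + c.
Pick B−Pick A: 687a + 266b = −378.1;  Pick C−Pick A: 748a + 1157b = −134.1.
Solving gives a = −0.67427, b = 0.32001.
Gradient magnitude |∇z| = √(a² + b²) = √(0.45464 + 0.10241) = 0.74636.
True dip = arctan(0.74636) = 36.74°, dipping toward ESE (azimuth ≈ 115°).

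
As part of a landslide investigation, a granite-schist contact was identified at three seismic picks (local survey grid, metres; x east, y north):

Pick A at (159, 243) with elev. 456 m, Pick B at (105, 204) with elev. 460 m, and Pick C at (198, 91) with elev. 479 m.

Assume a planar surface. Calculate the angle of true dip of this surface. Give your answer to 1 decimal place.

8.3°

Let the plane be z = a·x + b·y + c.
Pick B−Pick A: −54a − 39b = 4;  Pick C−Pick A: 39a − 152b = 23.
Solving gives a = 0.02971, b = −0.14369.
Gradient magnitude |∇z| = √(a² + b²) = √(0.00088 + 0.02065) = 0.14673.
True dip = arctan(0.14673) = 8.3°, dipping toward NNW (azimuth ≈ 348°).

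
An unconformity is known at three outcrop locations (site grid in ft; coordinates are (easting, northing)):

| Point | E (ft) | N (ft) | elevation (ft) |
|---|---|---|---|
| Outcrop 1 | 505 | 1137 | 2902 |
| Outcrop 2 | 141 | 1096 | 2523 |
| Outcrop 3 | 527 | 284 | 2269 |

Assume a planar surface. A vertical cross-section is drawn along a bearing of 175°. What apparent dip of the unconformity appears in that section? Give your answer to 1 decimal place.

Let the plane be z = a·E + b·N + c.
Outcrop 2−Outcrop 1: −364a − 41b = −379;  Outcrop 3−Outcrop 1: 22a − 853b = −633.
Solving gives a = 0.95485, b = 0.76671.
Unit vector along 175° is (sin 175°, cos 175°) = (0.0872, -0.9962).
Slope in that direction = a·(0.0872) + b·(-0.9962) = −0.68058.
Apparent dip = arctan|0.68058| = 34.2° (true dip is 50.8°, so apparent ≤ true as expected).

34.2°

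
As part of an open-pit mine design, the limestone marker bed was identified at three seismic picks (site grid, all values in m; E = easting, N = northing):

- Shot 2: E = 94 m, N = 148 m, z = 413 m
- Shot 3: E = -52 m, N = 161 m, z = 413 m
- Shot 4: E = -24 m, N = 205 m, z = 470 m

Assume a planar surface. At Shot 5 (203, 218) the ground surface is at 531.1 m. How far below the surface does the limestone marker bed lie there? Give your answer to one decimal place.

20.4 m

Let the plane be z = a·E + b·N + c.
Shot 3−Shot 2: −146a + 13b = 0;  Shot 4−Shot 2: −118a + 57b = 57.
Solving gives a = 0.10916, b = 1.22599.
Then c = 413 − a·94 − b·148 = 221.29.
At (203, 218): z_contact = 22.16 + 267.27 + 221.29 = 510.72 m.
Depth below ground = 531.1 − 510.72 = 20.4 m.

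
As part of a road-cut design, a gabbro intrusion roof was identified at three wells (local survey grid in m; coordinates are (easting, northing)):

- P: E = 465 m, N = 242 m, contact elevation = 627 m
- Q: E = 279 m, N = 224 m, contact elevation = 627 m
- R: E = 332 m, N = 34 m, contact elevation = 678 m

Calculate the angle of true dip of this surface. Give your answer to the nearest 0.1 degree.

14.7°

Two edge vectors: P→Q = (-186, -18, 0), P→R = (-133, -208, 51).
Normal n = (P→Q) × (P→R) = (-918, 9486, 36294).
So ∂z/∂E = −n_x/n_z = 0.02529 and ∂z/∂N = −n_y/n_z = −0.26137.
Gradient magnitude |∇z| = √(a² + b²) = √(0.00064 + 0.06831) = 0.26259.
True dip = arctan(0.26259) = 14.7°, dipping toward N (azimuth ≈ 354°).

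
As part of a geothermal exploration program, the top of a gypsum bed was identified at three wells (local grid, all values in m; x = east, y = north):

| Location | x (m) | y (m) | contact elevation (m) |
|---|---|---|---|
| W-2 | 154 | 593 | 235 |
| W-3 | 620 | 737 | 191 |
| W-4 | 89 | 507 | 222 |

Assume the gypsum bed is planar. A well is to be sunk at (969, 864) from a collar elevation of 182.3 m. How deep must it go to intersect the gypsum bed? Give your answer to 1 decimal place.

Two edge vectors: W-2→W-3 = (466, 144, -44), W-2→W-4 = (-65, -86, -13).
Normal n = (W-2→W-3) × (W-2→W-4) = (-5656, 8918, -30716).
So ∂z/∂x = −n_x/n_z = −0.18414 and ∂z/∂y = −n_y/n_z = 0.29034.
Intercept c from W-2: 235 + 28.36 − 172.17 = 91.19.
At (969, 864): z_contact = −178.43 + 250.85 + 91.19 = 163.61 m.
Depth below ground = 182.3 − 163.61 = 18.7 m.

18.7 m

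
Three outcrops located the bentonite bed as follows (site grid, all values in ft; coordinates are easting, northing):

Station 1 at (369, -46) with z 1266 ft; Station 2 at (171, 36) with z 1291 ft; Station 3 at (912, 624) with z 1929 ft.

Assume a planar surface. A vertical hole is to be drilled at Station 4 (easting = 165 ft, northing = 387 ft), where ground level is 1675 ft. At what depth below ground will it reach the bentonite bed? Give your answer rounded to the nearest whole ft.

98 ft

Let the plane be z = a·easting + b·northing + c.
Station 2−Station 1: −198a + 82b = 25;  Station 3−Station 1: 543a + 670b = 663.
Solving gives a = 0.21230, b = 0.81750.
Then c = 1266 − a·369 − b·-46 = 1225.27.
At (165, 387): z_contact = 35.0 + 316.4 + 1225.27 = 1576.7 ft.
Depth below ground = 1675 − 1576.7 = 98 ft.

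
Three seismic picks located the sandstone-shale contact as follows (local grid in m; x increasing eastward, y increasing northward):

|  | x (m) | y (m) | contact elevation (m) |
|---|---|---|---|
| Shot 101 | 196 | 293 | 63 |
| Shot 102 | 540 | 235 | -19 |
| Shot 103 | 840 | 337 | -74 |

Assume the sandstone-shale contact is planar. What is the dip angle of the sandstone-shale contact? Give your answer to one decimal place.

13.8°

Two edge vectors: Shot 101→Shot 102 = (344, -58, -82), Shot 101→Shot 103 = (644, 44, -137).
Normal n = (Shot 101→Shot 102) × (Shot 101→Shot 103) = (11554, -5680, 52488).
So ∂z/∂x = −n_x/n_z = −0.22013 and ∂z/∂y = −n_y/n_z = 0.10822.
Gradient magnitude |∇z| = √(a² + b²) = √(0.04846 + 0.01171) = 0.24529.
True dip = arctan(0.24529) = 13.8°, dipping toward ESE (azimuth ≈ 116°).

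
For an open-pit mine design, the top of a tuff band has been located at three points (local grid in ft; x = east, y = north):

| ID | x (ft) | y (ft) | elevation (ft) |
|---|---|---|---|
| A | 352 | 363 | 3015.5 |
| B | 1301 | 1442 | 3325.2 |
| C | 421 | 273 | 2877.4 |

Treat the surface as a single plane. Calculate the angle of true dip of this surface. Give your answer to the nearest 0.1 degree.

50.6°

Two edge vectors: A→B = (949, 1079, 309.7), A→C = (69, -90, -138.1).
Normal n = (A→B) × (A→C) = (-121136.9, 152426.2, -159861).
So ∂z/∂x = −n_x/n_z = −0.75776 and ∂z/∂y = −n_y/n_z = 0.95349.
Gradient magnitude |∇z| = √(a² + b²) = √(0.57421 + 0.90915) = 1.21793.
True dip = arctan(1.21793) = 50.6°, dipping toward SE (azimuth ≈ 142°).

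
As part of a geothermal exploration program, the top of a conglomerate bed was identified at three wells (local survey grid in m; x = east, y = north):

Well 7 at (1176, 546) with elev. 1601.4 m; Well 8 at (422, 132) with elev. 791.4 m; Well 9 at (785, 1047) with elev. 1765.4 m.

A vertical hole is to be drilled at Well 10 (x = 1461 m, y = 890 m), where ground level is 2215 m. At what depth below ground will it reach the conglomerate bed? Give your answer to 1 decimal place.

154.4 m

Let the plane be z = a·x + b·y + c.
Well 8−Well 7: −754a − 414b = −810;  Well 9−Well 7: −391a + 501b = 164.
Solving gives a = 0.626198, b = 0.816055.
Then c = 1601.4 − a·1176 − b·546 = 419.43.
At (1461, 890): z_contact = 914.88 + 726.29 + 419.43 = 2060.59 m.
Depth below ground = 2215 − 2060.59 = 154.4 m.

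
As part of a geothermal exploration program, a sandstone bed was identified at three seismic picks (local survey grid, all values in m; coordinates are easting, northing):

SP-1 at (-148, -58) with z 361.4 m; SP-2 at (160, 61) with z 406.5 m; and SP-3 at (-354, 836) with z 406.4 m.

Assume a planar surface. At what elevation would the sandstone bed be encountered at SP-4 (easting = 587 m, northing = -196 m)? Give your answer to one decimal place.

Two edge vectors: SP-1→SP-2 = (308, 119, 45.1), SP-1→SP-3 = (-206, 894, 45).
Normal n = (SP-1→SP-2) × (SP-1→SP-3) = (-34964.4, -23150.6, 299866).
So ∂z/∂easting = −n_x/n_z = 0.11660 and ∂z/∂northing = −n_y/n_z = 0.07720.
Intercept c from SP-1: 361.4 + 17.26 + 4.48 = 383.13.
At (587, -196): z = 68.4 − 15.1 + 383.13 = 436.4 m.

436.4 m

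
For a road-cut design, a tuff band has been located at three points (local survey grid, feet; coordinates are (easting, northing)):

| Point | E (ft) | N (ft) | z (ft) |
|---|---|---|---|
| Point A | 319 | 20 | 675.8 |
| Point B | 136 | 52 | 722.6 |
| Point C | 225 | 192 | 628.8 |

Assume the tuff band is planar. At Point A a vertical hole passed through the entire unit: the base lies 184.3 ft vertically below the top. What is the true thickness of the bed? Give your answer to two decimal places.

160.34 ft

Two edge vectors: Point A→Point B = (-183, 32, 46.8), Point A→Point C = (-94, 172, -47).
Normal n = (Point A→Point B) × (Point A→Point C) = (-9553.6, -13000.2, -28468).
So ∂z/∂E = −n_x/n_z = −0.33559 and ∂z/∂N = −n_y/n_z = −0.45666.
|∇z| = √(a²+b²) = 0.56671, so dip δ = arctan(0.56671) = 29.54°.
True thickness = vertical thickness × cos δ = 184.3 × cos 29.54° = 160.34 ft.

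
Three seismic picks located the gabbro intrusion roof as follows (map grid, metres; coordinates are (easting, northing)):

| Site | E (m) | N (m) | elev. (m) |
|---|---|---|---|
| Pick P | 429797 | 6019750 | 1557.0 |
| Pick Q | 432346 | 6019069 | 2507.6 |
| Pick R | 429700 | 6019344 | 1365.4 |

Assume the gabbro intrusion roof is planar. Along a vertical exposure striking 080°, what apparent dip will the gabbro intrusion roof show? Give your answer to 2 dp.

27.67°

Let the plane be z = a·E + b·N + c.
Pick Q−Pick P: 2549a − 681b = 950.6;  Pick R−Pick P: −97a − 406b = −191.6.
Solving gives a = 0.46907, b = 0.35985.
Unit vector along 080° is (sin 80°, cos 80°) = (0.9848, 0.1736).
Slope in that direction = a·(0.9848) + b·(0.1736) = 0.52443.
Apparent dip = arctan|0.52443| = 27.67° (true dip is 30.6°, so apparent ≤ true as expected).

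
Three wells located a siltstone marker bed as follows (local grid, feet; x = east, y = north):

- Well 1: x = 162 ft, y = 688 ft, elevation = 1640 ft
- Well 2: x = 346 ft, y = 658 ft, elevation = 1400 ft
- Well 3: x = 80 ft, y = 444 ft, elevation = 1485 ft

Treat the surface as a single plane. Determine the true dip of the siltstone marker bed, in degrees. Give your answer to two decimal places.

56.78°

Two edge vectors: Well 1→Well 2 = (184, -30, -240), Well 1→Well 3 = (-82, -244, -155).
Normal n = (Well 1→Well 2) × (Well 1→Well 3) = (-53910, 48200, -47356).
So ∂z/∂x = −n_x/n_z = −1.13840 and ∂z/∂y = −n_y/n_z = 1.01782.
Gradient magnitude |∇z| = √(a² + b²) = √(1.29595 + 1.03596) = 1.52706.
True dip = arctan(1.52706) = 56.78°, dipping toward SE (azimuth ≈ 132°).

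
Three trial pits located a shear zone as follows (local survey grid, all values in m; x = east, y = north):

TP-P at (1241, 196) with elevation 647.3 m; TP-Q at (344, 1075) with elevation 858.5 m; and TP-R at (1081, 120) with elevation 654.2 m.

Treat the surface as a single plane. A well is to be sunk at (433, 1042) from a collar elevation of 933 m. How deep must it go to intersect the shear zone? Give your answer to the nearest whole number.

88 m

Let the plane be z = a·x + b·y + c.
TP-Q−TP-P: −897a + 879b = 211.2;  TP-R−TP-P: −160a − 76b = 6.9.
Solving gives a = −0.10591, b = 0.13219.
Then c = 647.3 − a·1241 − b·196 = 752.83.
At (433, 1042): z_contact = −45.9 + 137.7 + 752.83 = 844.7 m.
Depth below ground = 933 − 844.7 = 88 m.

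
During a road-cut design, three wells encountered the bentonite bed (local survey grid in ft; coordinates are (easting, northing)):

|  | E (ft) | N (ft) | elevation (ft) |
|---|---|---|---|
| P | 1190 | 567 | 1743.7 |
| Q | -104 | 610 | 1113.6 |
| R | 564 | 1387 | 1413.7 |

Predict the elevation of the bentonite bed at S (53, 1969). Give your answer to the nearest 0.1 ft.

1147.1 ft

Two edge vectors: P→Q = (-1294, 43, -630.1), P→R = (-626, 820, -330).
Normal n = (P→Q) × (P→R) = (502492, -32577.4, -1034162).
So ∂z/∂E = −n_x/n_z = 0.485893 and ∂z/∂N = −n_y/n_z = −0.031501.
Intercept c from P: 1743.7 − 578.21 + 17.86 = 1183.35.
At (53, 1969): z = 25.8 − 62.0 + 1183.35 = 1147.1 ft.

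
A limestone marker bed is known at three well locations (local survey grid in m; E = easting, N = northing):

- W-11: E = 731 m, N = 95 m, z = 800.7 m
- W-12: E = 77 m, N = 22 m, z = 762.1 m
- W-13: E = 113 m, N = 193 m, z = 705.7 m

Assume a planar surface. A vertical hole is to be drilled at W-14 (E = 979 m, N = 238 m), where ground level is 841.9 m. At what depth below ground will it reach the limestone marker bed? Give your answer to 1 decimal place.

67.0 m

Let the plane be z = a·E + b·N + c.
W-12−W-11: −654a − 73b = −38.6;  W-13−W-11: −618a + 98b = −95.
Solving gives a = 0.09814, b = −0.35049.
Then c = 800.7 − a·731 − b·95 = 762.25.
At (979, 238): z_contact = 96.08 − 83.42 + 762.25 = 774.92 m.
Depth below ground = 841.9 − 774.92 = 67.0 m.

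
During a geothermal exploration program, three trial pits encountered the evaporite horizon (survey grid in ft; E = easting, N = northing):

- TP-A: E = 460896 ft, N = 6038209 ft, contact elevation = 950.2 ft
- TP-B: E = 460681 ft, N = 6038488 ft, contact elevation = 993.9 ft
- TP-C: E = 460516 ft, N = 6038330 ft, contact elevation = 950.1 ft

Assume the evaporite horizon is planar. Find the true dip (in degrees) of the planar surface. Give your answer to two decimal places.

Let the plane be z = a·E + b·N + c.
TP-B−TP-A: −215a + 279b = 43.7;  TP-C−TP-A: −380a + 121b = −0.1.
Solving gives a = 0.06644, b = 0.20783.
Gradient magnitude |∇z| = √(a² + b²) = √(0.00441 + 0.04319) = 0.21819.
True dip = arctan(0.21819) = 12.31°, dipping toward SSW (azimuth ≈ 198°).

12.31°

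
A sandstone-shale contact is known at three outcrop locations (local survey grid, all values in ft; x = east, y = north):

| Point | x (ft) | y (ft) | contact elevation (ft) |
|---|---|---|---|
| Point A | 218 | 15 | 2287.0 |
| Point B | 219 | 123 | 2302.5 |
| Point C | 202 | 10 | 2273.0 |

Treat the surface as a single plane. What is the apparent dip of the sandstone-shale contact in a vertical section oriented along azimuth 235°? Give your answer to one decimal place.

37.2°

Two edge vectors: Point A→Point B = (1, 108, 15.5), Point A→Point C = (-16, -5, -14).
Normal n = (Point A→Point B) × (Point A→Point C) = (-1434.5, -234, 1723).
So ∂z/∂x = −n_x/n_z = 0.83256 and ∂z/∂y = −n_y/n_z = 0.13581.
Unit vector along 235° is (sin 235°, cos 235°) = (-0.8192, -0.5736).
Slope in that direction = a·(-0.8192) + b·(-0.5736) = −0.75989.
Apparent dip = arctan|0.75989| = 37.2° (true dip is 40.1°, so apparent ≤ true as expected).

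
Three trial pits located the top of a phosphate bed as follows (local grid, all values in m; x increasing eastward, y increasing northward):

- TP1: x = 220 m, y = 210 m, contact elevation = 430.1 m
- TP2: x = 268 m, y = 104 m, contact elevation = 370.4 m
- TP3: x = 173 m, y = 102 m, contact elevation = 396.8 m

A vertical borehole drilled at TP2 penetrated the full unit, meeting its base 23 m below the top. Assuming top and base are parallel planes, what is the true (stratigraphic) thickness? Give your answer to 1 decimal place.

Let the plane be z = a·x + b·y + c.
TP2−TP1: 48a − 106b = −59.7;  TP3−TP1: −47a − 108b = −33.3.
Solving gives a = −0.28702, b = 0.43324.
|∇z| = √(a²+b²) = 0.51969, so dip δ = arctan(0.51969) = 27.46°.
True thickness = vertical thickness × cos δ = 23 × cos 27.46° = 20.4 m.

20.4 m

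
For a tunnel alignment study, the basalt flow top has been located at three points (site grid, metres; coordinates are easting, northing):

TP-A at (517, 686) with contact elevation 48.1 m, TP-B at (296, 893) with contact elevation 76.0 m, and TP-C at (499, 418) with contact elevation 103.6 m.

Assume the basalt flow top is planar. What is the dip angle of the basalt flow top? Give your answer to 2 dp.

Let the plane be z = a·easting + b·northing + c.
TP-B−TP-A: −221a + 207b = 27.9;  TP-C−TP-A: −18a − 268b = 55.5.
Solving gives a = −0.30126, b = −0.18686.
Gradient magnitude |∇z| = √(a² + b²) = √(0.09076 + 0.03491) = 0.35451.
True dip = arctan(0.35451) = 19.52°, dipping toward ENE (azimuth ≈ 058°).

19.52°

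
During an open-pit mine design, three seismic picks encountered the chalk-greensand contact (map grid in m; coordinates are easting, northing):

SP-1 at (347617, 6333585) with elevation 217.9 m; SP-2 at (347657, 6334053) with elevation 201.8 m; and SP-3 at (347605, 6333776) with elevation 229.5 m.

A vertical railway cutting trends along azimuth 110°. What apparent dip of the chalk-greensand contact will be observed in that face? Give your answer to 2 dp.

31.38°

Let the plane be z = a·easting + b·northing + c.
SP-2−SP-1: 40a + 468b = −16.1;  SP-3−SP-1: −12a + 191b = 11.6.
Solving gives a = −0.64151, b = 0.02043.
Unit vector along 110° is (sin 110°, cos 110°) = (0.9397, -0.3420).
Slope in that direction = a·(0.9397) + b·(-0.3420) = −0.60981.
Apparent dip = arctan|0.60981| = 31.38° (true dip is 32.7°, so apparent ≤ true as expected).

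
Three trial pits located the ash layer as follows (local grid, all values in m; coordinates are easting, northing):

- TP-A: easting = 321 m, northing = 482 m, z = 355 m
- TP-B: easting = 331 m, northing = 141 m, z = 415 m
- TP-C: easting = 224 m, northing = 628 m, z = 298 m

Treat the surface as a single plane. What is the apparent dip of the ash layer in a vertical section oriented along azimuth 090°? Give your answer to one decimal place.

18.7°

Let the plane be z = a·easting + b·northing + c.
TP-B−TP-A: 10a − 341b = 60;  TP-C−TP-A: −97a + 146b = −57.
Solving gives a = 0.33770, b = −0.16605.
Unit vector along 090° is (sin 90°, cos 90°) = (1.0000, 0.0000).
Slope in that direction = a·(1.0000) + b·(0.0000) = 0.33770.
Apparent dip = arctan|0.33770| = 18.7° (true dip is 20.6°, so apparent ≤ true as expected).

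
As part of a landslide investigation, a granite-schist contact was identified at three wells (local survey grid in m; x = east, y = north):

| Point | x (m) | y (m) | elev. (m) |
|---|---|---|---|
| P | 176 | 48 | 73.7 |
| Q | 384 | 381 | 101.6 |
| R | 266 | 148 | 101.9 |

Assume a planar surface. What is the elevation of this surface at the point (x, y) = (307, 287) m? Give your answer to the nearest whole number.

81 m

Let the plane be z = a·x + b·y + c.
Q−P: 208a + 333b = 27.9;  R−P: 90a + 100b = 28.2.
Solving gives a = 0.71980, b = −0.36582.
Then c = 73.7 − a·176 − b·48 = −35.43.
At (307, 287): z = 221.0 − 105.0 − 35.43 = 80.6 m.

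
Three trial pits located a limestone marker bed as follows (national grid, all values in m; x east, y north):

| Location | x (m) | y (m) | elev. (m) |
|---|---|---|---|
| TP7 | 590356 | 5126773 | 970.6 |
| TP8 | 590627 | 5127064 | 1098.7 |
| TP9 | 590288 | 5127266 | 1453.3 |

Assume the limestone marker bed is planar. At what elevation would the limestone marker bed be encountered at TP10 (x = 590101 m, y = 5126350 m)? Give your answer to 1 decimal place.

714.4 m

Let the plane be z = a·x + b·y + c.
TP8−TP7: 271a + 291b = 128.1;  TP9−TP7: −68a + 493b = 482.7.
Solving gives a = −0.504021748, b = 0.909587264.
Then c = 970.6 − a·590356 − b·5126773 = −4364724.56.
At (590101, 5126350): z = −297423.7 + 4662862.7 − 4364724.56 = 714.4 m.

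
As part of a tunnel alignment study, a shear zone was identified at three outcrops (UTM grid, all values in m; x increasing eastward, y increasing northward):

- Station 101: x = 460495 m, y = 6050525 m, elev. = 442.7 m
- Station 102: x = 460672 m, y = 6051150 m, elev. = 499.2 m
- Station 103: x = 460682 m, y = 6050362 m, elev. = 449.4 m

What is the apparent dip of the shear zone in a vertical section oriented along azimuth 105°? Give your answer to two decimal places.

4.13°

Two edge vectors: Station 101→Station 102 = (177, 625, 56.5), Station 101→Station 103 = (187, -163, 6.7).
Normal n = (Station 101→Station 102) × (Station 101→Station 103) = (13397, 9379.6, -145726).
So ∂z/∂x = −n_x/n_z = 0.09193 and ∂z/∂y = −n_y/n_z = 0.06436.
Unit vector along 105° is (sin 105°, cos 105°) = (0.9659, -0.2588).
Slope in that direction = a·(0.9659) + b·(-0.2588) = 0.07214.
Apparent dip = arctan|0.07214| = 4.13° (true dip is 6.4°, so apparent ≤ true as expected).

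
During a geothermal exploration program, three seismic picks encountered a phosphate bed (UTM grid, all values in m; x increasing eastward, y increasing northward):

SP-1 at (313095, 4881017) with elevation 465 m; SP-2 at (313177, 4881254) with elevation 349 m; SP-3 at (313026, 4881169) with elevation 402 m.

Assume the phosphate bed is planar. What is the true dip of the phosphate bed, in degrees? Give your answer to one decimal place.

Let the plane be z = a·x + b·y + c.
SP-2−SP-1: 82a + 237b = −116;  SP-3−SP-1: −69a + 152b = −63.
Solving gives a = −0.09373, b = −0.45702.
Gradient magnitude |∇z| = √(a² + b²) = √(0.00879 + 0.20887) = 0.46653.
True dip = arctan(0.46653) = 25.0°, dipping toward NNE (azimuth ≈ 012°).

25.0°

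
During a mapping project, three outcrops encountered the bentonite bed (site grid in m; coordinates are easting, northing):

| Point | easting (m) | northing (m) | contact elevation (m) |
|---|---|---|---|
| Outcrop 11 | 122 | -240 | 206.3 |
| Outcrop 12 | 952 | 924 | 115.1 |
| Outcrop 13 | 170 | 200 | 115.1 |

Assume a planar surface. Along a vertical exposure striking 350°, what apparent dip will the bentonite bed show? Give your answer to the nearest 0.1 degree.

14.8°

Two edge vectors: Outcrop 11→Outcrop 12 = (830, 1164, -91.2), Outcrop 11→Outcrop 13 = (48, 440, -91.2).
Normal n = (Outcrop 11→Outcrop 12) × (Outcrop 11→Outcrop 13) = (-66028.8, 71318.4, 309328).
So ∂z/∂easting = −n_x/n_z = 0.21346 and ∂z/∂northing = −n_y/n_z = −0.23056.
Unit vector along 350° is (sin 350°, cos 350°) = (-0.1736, 0.9848).
Slope in that direction = a·(-0.1736) + b·(0.9848) = −0.26412.
Apparent dip = arctan|0.26412| = 14.8° (true dip is 17.4°, so apparent ≤ true as expected).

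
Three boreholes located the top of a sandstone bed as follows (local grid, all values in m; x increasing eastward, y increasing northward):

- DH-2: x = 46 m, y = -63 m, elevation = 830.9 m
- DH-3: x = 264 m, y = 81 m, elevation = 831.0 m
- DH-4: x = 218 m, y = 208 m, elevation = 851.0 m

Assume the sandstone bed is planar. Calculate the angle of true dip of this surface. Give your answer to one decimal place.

8.7°

Let the plane be z = a·x + b·y + c.
DH-3−DH-2: 218a + 144b = 0.1;  DH-4−DH-2: 172a + 271b = 20.1.
Solving gives a = −0.08357, b = 0.12721.
Gradient magnitude |∇z| = √(a² + b²) = √(0.00698 + 0.01618) = 0.15221.
True dip = arctan(0.15221) = 8.7°, dipping toward SSE (azimuth ≈ 147°).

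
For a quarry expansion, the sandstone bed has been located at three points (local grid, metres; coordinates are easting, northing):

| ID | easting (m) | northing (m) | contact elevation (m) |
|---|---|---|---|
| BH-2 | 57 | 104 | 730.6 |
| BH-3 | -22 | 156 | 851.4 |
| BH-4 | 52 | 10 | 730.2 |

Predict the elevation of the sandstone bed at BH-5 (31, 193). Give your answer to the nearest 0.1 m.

776.3 m

Two edge vectors: BH-2→BH-3 = (-79, 52, 120.8), BH-2→BH-4 = (-5, -94, -0.4).
Normal n = (BH-2→BH-3) × (BH-2→BH-4) = (11334.4, -635.6, 7686).
So ∂z/∂easting = −n_x/n_z = −1.47468 and ∂z/∂northing = −n_y/n_z = 0.08270.
Intercept c from BH-2: 730.6 + 84.06 − 8.60 = 806.06.
At (31, 193): z = −45.7 + 16.0 + 806.06 = 776.3 m.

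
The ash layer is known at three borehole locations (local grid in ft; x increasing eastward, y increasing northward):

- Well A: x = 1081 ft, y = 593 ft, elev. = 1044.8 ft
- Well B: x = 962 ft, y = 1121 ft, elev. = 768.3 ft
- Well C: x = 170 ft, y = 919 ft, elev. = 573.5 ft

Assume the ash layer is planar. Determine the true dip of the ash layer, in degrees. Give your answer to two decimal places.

29.68°

Let the plane be z = a·x + b·y + c.
Well B−Well A: −119a + 528b = −276.5;  Well C−Well A: −911a + 326b = −471.3.
Solving gives a = 0.35889, b = −0.44279.
Gradient magnitude |∇z| = √(a² + b²) = √(0.12880 + 0.19606) = 0.56997.
True dip = arctan(0.56997) = 29.68°, dipping toward NW (azimuth ≈ 321°).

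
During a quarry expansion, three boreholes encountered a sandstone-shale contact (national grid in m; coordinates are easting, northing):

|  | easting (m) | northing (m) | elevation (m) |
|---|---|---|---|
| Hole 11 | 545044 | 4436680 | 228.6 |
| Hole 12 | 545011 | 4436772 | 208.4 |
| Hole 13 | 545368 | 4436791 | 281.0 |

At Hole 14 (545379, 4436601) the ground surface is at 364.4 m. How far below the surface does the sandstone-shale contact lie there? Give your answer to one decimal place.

53.7 m

Let the plane be z = a·easting + b·northing + c.
Hole 12−Hole 11: −33a + 92b = −20.2;  Hole 13−Hole 11: 324a + 111b = 52.4.
Solving gives a = 0.211018494, b = −0.143873801.
Then c = 228.6 − a·545044 − b·4436680 = 523536.25.
At (545379, 4436601): z_contact = 115085.06 − 638310.65 + 523536.25 = 310.66 m.
Depth below ground = 364.4 − 310.66 = 53.7 m.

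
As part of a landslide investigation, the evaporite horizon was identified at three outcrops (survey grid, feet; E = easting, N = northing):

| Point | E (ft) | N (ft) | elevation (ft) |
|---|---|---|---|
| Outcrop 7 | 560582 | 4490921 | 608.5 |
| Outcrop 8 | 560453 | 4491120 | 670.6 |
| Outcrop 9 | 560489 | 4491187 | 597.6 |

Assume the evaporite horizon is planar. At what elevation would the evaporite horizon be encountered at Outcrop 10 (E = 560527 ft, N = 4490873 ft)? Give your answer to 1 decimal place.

695.3 ft

Let the plane be z = a·E + b·N + c.
Outcrop 8−Outcrop 7: −129a + 199b = 62.1;  Outcrop 9−Outcrop 7: −93a + 266b = −10.9.
Solving gives a = −1.182242045, b = −0.454317707.
Then c = 608.5 − a·560582 − b·4490921 = 2703657.04.
At (560527, 4490873): z = −662678.6 − 2040283.1 + 2703657.04 = 695.3 ft.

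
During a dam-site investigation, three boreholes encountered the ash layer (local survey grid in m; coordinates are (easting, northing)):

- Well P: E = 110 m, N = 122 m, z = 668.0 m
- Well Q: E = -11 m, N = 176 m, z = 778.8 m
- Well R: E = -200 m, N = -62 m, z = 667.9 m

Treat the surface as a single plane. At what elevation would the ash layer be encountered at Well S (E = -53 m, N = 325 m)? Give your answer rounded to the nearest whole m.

Two edge vectors: Well P→Well Q = (-121, 54, 110.8), Well P→Well R = (-310, -184, -0.1).
Normal n = (Well P→Well Q) × (Well P→Well R) = (20381.8, -34360.1, 39004).
So ∂z/∂E = −n_x/n_z = −0.52256 and ∂z/∂N = −n_y/n_z = 0.88094.
Intercept c from Well P: 668 + 57.48 − 107.47 = 618.01.
At (-53, 325): z = 27.7 + 286.3 + 618.01 = 932.0 m.

932 m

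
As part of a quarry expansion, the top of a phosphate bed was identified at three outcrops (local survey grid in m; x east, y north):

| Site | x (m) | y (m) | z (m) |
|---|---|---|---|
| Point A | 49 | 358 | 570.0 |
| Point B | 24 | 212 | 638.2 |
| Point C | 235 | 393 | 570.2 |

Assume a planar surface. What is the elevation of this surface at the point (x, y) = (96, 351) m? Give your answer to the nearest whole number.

Let the plane be z = a·x + b·y + c.
Point B−Point A: −25a − 146b = 68.2;  Point C−Point A: 186a + 35b = 0.2.
Solving gives a = 0.09194, b = −0.48287.
Then c = 570 − a·49 − b·358 = 738.36.
At (96, 351): z = 8.8 − 169.5 + 738.36 = 577.7 m.

578 m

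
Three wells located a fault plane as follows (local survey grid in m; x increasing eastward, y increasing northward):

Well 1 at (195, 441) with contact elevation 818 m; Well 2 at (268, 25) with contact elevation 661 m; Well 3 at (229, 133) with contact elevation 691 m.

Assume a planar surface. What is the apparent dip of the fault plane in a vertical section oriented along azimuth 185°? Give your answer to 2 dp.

27.32°

Two edge vectors: Well 1→Well 2 = (73, -416, -157), Well 1→Well 3 = (34, -308, -127).
Normal n = (Well 1→Well 2) × (Well 1→Well 3) = (4476, 3933, -8340).
So ∂z/∂x = −n_x/n_z = 0.53669 and ∂z/∂y = −n_y/n_z = 0.47158.
Unit vector along 185° is (sin 185°, cos 185°) = (-0.0872, -0.9962).
Slope in that direction = a·(-0.0872) + b·(-0.9962) = −0.51656.
Apparent dip = arctan|0.51656| = 27.32° (true dip is 35.5°, so apparent ≤ true as expected).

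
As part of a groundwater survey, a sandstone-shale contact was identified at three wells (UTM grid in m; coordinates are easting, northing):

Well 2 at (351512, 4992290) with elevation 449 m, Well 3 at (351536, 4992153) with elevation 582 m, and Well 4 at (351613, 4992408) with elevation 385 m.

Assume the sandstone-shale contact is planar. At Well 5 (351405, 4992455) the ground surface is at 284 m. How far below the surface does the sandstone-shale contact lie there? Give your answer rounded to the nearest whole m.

28 m

Let the plane be z = a·easting + b·northing + c.
Well 3−Well 2: 24a − 137b = 133;  Well 4−Well 2: 101a + 118b = −64.
Solving gives a = 0.41550183, b = −0.89801428.
Then c = 449 − a·351512 − b·4992290 = 4337542.82.
At (351405, 4992455): z_contact = 146009.4 − 4483295.9 + 4337542.82 = 256.4 m.
Depth below ground = 284 − 256.4 = 28 m.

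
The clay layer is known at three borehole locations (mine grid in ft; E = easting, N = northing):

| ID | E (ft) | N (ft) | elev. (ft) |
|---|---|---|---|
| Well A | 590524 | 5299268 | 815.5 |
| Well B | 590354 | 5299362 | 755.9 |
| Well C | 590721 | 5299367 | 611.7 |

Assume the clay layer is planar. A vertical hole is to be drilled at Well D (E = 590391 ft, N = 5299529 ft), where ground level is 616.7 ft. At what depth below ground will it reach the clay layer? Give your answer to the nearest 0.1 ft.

93.8 ft

Let the plane be z = a·E + b·N + c.
Well B−Well A: −170a + 94b = −59.6;  Well C−Well A: 197a + 99b = −203.8.
Solving gives a = −0.375036777, b = −1.312300554.
Then c = 815.5 − a·590524 − b·5299268 = 7176516.05.
At (590391, 5299529): z_contact = −221418.34 − 6954574.85 + 7176516.05 = 522.87 ft.
Depth below ground = 616.7 − 522.87 = 93.8 ft.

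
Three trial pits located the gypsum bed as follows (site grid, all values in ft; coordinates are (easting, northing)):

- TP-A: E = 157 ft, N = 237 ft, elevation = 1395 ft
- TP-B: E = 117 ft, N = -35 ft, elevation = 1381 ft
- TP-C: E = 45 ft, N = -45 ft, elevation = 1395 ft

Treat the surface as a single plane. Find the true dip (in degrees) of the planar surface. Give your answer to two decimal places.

Two edge vectors: TP-A→TP-B = (-40, -272, -14), TP-A→TP-C = (-112, -282, 0).
Normal n = (TP-A→TP-B) × (TP-A→TP-C) = (-3948, 1568, -19184).
So ∂z/∂E = −n_x/n_z = −0.20580 and ∂z/∂N = −n_y/n_z = 0.08173.
Gradient magnitude |∇z| = √(a² + b²) = √(0.04235 + 0.00668) = 0.22143.
True dip = arctan(0.22143) = 12.49°, dipping toward ESE (azimuth ≈ 112°).

12.49°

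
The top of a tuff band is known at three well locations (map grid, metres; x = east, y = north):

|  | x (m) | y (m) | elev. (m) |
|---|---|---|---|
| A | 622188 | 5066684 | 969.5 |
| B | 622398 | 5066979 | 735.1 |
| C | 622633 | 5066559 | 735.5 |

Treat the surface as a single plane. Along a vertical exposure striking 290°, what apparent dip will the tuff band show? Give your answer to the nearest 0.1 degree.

Two edge vectors: A→B = (210, 295, -234.4), A→C = (445, -125, -234).
Normal n = (A→B) × (A→C) = (-98330, -55168, -157525).
So ∂z/∂x = −n_x/n_z = −0.62422 and ∂z/∂y = −n_y/n_z = −0.35022.
Unit vector along 290° is (sin 290°, cos 290°) = (-0.9397, 0.3420).
Slope in that direction = a·(-0.9397) + b·(0.3420) = 0.46679.
Apparent dip = arctan|0.46679| = 25.0° (true dip is 35.6°, so apparent ≤ true as expected).

25.0°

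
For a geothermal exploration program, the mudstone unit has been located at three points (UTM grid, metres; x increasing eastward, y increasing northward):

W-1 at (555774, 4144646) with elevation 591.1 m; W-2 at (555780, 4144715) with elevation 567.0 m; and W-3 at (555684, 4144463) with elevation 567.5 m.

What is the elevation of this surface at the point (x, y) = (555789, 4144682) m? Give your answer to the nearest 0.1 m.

592.5 m

Two edge vectors: W-1→W-2 = (6, 69, -24.1), W-1→W-3 = (-90, -183, -23.6).
Normal n = (W-1→W-2) × (W-1→W-3) = (-6038.7, 2310.6, 5112).
So ∂z/∂x = −n_x/n_z = 1.181279343 and ∂z/∂y = −n_y/n_z = −0.451995305.
Intercept c from W-1: 591.1 − 656524.35 + 1873360.53 = 1217427.29.
At (555789, 4144682): z = 656542.1 − 1873376.8 + 1217427.29 = 592.5 m.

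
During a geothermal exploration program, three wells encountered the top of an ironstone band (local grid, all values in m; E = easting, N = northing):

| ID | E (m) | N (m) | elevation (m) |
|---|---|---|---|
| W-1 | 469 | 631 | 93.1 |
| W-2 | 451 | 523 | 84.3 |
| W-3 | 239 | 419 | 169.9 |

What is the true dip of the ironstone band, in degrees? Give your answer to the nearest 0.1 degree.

27.0°

Two edge vectors: W-1→W-2 = (-18, -108, -8.8), W-1→W-3 = (-230, -212, 76.8).
Normal n = (W-1→W-2) × (W-1→W-3) = (-10160, 3406.4, -21024).
So ∂z/∂E = −n_x/n_z = −0.48326 and ∂z/∂N = −n_y/n_z = 0.16202.
Gradient magnitude |∇z| = √(a² + b²) = √(0.23354 + 0.02625) = 0.50970.
True dip = arctan(0.50970) = 27.0°, dipping toward ESE (azimuth ≈ 109°).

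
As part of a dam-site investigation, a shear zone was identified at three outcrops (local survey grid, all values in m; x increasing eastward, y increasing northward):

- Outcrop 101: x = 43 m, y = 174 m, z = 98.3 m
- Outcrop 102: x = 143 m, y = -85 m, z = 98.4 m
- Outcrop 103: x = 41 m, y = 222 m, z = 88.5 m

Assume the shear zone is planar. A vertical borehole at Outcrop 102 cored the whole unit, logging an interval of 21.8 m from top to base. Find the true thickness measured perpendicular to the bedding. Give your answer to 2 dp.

Let the plane be z = a·x + b·y + c.
Outcrop 102−Outcrop 101: 100a − 259b = 0.1;  Outcrop 103−Outcrop 101: −2a + 48b = −9.8.
Solving gives a = −0.59164, b = −0.22882.
|∇z| = √(a²+b²) = 0.63435, so dip δ = arctan(0.63435) = 32.39°.
True thickness = vertical thickness × cos δ = 21.8 × cos 32.39° = 18.41 m.

18.41 m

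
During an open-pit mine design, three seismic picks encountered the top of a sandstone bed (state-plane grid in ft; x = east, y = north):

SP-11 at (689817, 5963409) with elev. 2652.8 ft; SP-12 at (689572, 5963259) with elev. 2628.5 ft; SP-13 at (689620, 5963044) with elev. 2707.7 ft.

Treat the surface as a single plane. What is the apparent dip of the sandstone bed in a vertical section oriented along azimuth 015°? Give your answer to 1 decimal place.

Two edge vectors: SP-11→SP-12 = (-245, -150, -24.3), SP-11→SP-13 = (-197, -365, 54.9).
Normal n = (SP-11→SP-12) × (SP-11→SP-13) = (-17104.5, 18237.6, 59875).
So ∂z/∂x = −n_x/n_z = 0.28567 and ∂z/∂y = −n_y/n_z = −0.30459.
Unit vector along 015° is (sin 15°, cos 15°) = (0.2588, 0.9659).
Slope in that direction = a·(0.2588) + b·(0.9659) = −0.22028.
Apparent dip = arctan|0.22028| = 12.4° (true dip is 22.7°, so apparent ≤ true as expected).

12.4°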